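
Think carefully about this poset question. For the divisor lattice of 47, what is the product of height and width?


Height = length of longest chain minus 1; width = size of largest antichain.
A maximum chain: 1 | 47  (height 1).
A maximum antichain: {1}  (width 1).
Product = 1 * 1 = 1


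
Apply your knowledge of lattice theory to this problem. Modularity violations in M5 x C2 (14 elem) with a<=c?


Modular law: if a <= c then a v (b ^ c) = (a v b) ^ c.
Check all triples (a,b,c) with a <= c among 14 elements.
This lattice is modular (diamonds M_m and their chain-products are modular).
Total violating triples: 0


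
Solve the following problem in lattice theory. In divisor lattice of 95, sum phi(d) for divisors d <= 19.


Divisors of 95 up to 19: [1, 5, 19]
phi values: [1, 4, 18]
Sum = 23


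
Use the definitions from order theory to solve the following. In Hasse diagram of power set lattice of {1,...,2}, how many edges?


A cover relation a -< b holds when a < b with no c strictly between.
Cover relations:
  {} -< {1}
  {} -< {2}
  {1} -< {1,2}
  {2} -< {1,2}
Total: 4


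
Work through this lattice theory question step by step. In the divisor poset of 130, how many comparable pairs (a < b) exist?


A comparable pair {a,b} has a < b or b < a in the order.
Count unordered pairs where one element is strictly below the other.
Examples: {1,2}, {1,5}, {1,10}, {1,13}, ...
Total comparable pairs: 19


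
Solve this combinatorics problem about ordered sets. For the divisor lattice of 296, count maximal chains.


A maximal chain goes from the minimum element to a maximal element via cover relations.
Counting all min-to-max paths in the cover graph.
Total maximal chains: 4


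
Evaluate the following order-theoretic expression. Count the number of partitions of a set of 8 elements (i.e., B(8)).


B(n) = number of set partitions of an n-element set.
B(n) satisfies the recurrence: B(n+1) = sum_k C(n,k)*B(k).
B(8) = 4140


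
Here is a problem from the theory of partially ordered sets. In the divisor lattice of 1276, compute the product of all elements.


Divisors of 1276: [1, 2, 4, 11, 22, 29, 44, 58, 116, 319, 638, 1276]
Product = n^(d(n)/2) = 1276^(12/2)
Product = 4316224706044235776


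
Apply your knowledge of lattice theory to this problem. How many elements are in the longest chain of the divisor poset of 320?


A chain is a totally ordered subset; we count the number of elements in a maximum chain.
Compute, for each element x, the size of the longest chain ending at x:
  1: 1
  2: 2
  5: 2
  4: 3
  8: 4
  10: 3
  ...
A maximum chain: 1 < 2 < 4 < 8 < 16 < 32 < 64 < 320
Number of elements in the longest chain: 8


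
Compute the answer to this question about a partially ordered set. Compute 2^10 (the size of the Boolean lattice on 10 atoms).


Power set = 2^n.
2^10 = 1024


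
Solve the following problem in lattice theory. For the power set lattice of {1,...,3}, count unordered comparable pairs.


A comparable pair {a,b} has a < b or b < a in the order.
Count unordered pairs where one element is strictly below the other.
Examples: {{},{1}}, {{},{2}}, {{},{3}}, {{},{1,2}}, ...
Total comparable pairs: 19


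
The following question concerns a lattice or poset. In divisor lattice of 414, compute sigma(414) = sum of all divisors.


sigma(n) = sum of divisors.
Divisors of 414: [1, 2, 3, 6, 9, 18, 23, 46, 69, 138, 207, 414]
Sum = 936


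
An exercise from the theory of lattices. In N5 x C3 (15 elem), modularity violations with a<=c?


Modular law: if a <= c then a v (b ^ c) = (a v b) ^ c.
Check all triples (a,b,c) with a <= c among 15 elements.
  e.g. a=(a,0), b=(c,0), c=(b,0): lhs=(a,0) != rhs=(b,0)
  e.g. a=(a,0), b=(c,1), c=(b,0): lhs=(a,0) != rhs=(b,0)
Total violating triples: 18


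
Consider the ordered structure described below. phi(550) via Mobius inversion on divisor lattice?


phi(n) = n * prod_{p|n} (1 - 1/p).
Prime divisors of 550: [2, 5, 11]
phi(550) = 550 * (1 - 1/2) * (1 - 1/5) * (1 - 1/11)
phi(550) = 200


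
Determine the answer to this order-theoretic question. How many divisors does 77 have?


Divisors of 77: [1, 7, 11, 77]
Count: 4


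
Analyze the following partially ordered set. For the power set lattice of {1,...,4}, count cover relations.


A cover relation a -< b holds when a < b with no c strictly between.
Cover relations:
  {} -< {1}
  {} -< {2}
  {} -< {3}
  {} -< {4}
  {1} -< {1,2}
  {1} -< {1,3}
  {1} -< {1,4}
  {2} -< {1,2}
  ...24 more
Total: 32


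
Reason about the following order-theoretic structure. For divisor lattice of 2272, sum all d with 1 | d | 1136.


Interval [1,1136] in divisors of 2272: [1, 2, 4, 8, 16, 71, 142, 284, 568, 1136]
Sum = 2232


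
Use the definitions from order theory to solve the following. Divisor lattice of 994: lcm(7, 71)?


Join=lcm.
gcd(7,71)=1
lcm=497


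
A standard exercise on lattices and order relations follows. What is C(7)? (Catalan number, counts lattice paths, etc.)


C(n) = C(2n, n) / (n+1).
C(14, 7) = 3432
C(7) = 3432 / 8 = 429


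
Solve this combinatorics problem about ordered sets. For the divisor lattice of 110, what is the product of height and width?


Height = length of longest chain minus 1; width = size of largest antichain.
A maximum chain: 1 | 11 | 55 | 110  (height 3).
A maximum antichain: {2, 5, 11}  (width 3).
Product = 3 * 3 = 9


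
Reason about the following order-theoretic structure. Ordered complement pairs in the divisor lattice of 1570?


Complement pair (a,b): a meet b = bottom, a join b = top.
Here: gcd(a,b)=1 and lcm(a,b)=1570, i.e. a*b=1570 with a,b coprime.
Pairs found: (1,1570), (2,785), (5,314), (10,157), ... (4 more)
Total ordered pairs: 8


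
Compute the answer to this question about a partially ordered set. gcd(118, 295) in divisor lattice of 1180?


Meet=gcd.
gcd(118,295)=59


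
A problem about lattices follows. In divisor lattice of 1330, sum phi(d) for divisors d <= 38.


Divisors of 1330 up to 38: [1, 2, 5, 7, 10, 14, 19, 35, 38]
phi values: [1, 1, 4, 6, 4, 6, 18, 24, 18]
Sum = 82


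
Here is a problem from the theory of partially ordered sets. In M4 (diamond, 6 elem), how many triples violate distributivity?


Distributive law: a ^ (b v c) = (a ^ b) v (a ^ c).
Check all 6^3 = 216 ordered triples (a,b,c).
  e.g. a=a1, b=a2, c=a3: lhs=a1 != rhs=0
  e.g. a=a1, b=a2, c=a4: lhs=a1 != rhs=0
Total violating triples: 24


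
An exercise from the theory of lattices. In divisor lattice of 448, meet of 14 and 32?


In a divisor lattice, meet = gcd (greatest common divisor).
By Euclidean algorithm or factoring: gcd(14,32) = 2


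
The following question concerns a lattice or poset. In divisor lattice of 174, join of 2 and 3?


In a divisor lattice, join = lcm (least common multiple).
gcd(2,3) = 1
lcm(2,3) = 2*3/gcd = 6/1 = 6


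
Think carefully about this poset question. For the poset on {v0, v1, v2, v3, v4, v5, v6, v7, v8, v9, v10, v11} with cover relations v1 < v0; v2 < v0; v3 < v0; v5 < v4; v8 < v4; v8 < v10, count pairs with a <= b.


The order relation is {(a,b) : a <= b}, reflexive so it includes (a,a).
Examples: (v0,v0), (v1,v0), (v1,v1), (v10,v10), (v11,v11), ...
Total ordered pairs: 18


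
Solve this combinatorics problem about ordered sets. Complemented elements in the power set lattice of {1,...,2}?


An element a is complemented if some b has a meet b = bottom, a join b = top.
every subset A has complement S\A, so all elements are complemented.
Complemented elements: {}, {1}, {2}, {1,2}
Count: 4


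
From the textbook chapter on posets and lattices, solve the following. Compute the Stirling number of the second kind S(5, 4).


S(n,k) = k*S(n-1,k) + S(n-1,k-1).
S(4,4) = 1, S(4,3) = 6
S(5,4) = 4*1 + 6 = 4 + 6
S(5,4) = 10


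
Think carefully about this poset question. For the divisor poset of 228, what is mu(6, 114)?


In a divisor lattice, mu(a,b) = mu(b/a) where mu is the classical Mobius function.
b/a = 114/6 = 19
Prime factorization of 19: primes [19]
19 is squarefree with 1 prime factor(s), so mu(19) = (-1)^1 = -1


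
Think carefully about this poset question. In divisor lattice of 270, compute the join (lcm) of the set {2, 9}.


In a divisor lattice, join = lcm (least common multiple).
Compute lcm iteratively: start with first element, then lcm(current, next).
Elements: [2, 9]
lcm(2,9) = 18
Final lcm = 18


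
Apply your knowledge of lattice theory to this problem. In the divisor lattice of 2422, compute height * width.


Height = length of longest chain minus 1; width = size of largest antichain.
A maximum chain: 1 | 173 | 1211 | 2422  (height 3).
A maximum antichain: {2, 7, 173}  (width 3).
Product = 3 * 3 = 9


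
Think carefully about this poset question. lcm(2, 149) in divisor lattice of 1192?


Join=lcm.
gcd(2,149)=1
lcm=298


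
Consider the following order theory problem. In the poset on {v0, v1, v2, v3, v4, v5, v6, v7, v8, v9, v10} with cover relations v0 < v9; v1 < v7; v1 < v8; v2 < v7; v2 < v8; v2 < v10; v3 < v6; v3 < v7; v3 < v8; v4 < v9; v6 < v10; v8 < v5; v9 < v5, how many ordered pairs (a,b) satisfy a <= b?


The order relation is {(a,b) : a <= b}, reflexive so it includes (a,a).
Examples: (v0,v0), (v0,v5), (v0,v9), (v1,v1), (v1,v5), ...
Total ordered pairs: 30


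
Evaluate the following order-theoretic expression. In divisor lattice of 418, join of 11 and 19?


In a divisor lattice, join = lcm (least common multiple).
gcd(11,19) = 1
lcm(11,19) = 11*19/gcd = 209/1 = 209


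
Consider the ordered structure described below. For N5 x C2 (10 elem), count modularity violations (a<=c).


Modular law: if a <= c then a v (b ^ c) = (a v b) ^ c.
Check all triples (a,b,c) with a <= c among 10 elements.
  e.g. a=(a,0), b=(c,0), c=(b,0): lhs=(a,0) != rhs=(b,0)
  e.g. a=(a,0), b=(c,1), c=(b,0): lhs=(a,0) != rhs=(b,0)
Total violating triples: 6


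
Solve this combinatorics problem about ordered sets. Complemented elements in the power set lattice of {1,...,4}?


An element a is complemented if some b has a meet b = bottom, a join b = top.
every subset A has complement S\A, so all elements are complemented.
Complemented elements: {}, {1}, {2}, {3}, {4}, {1,2}, ... (10 more)
Count: 16


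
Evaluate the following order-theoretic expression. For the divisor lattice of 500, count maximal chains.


A maximal chain goes from the minimum element to a maximal element via cover relations.
Counting all min-to-max paths in the cover graph.
Total maximal chains: 10


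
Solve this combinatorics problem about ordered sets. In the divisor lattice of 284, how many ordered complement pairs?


Complement pair (a,b): a meet b = bottom, a join b = top.
Here: gcd(a,b)=1 and lcm(a,b)=284, i.e. a*b=284 with a,b coprime.
Pairs found: (1,284), (4,71), (71,4), (284,1)
Total ordered pairs: 4


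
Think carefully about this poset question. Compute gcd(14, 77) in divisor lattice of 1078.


In a divisor lattice, meet = gcd (greatest common divisor).
By Euclidean algorithm or factoring: gcd(14,77) = 7


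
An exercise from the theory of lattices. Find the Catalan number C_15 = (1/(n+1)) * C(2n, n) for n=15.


C(n) = C(2n, n) / (n+1).
C(30, 15) = 155117520
C(15) = 155117520 / 16 = 9694845


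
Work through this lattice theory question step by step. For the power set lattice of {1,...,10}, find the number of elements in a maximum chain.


A chain is a totally ordered subset; we count the number of elements in a maximum chain.
Compute, for each element x, the size of the longest chain ending at x:
  {}: 1
  {1}: 2
  {2}: 2
  {3}: 2
  {4}: 2
  {5}: 2
  ...
A maximum chain: {} < {1} < {1,2} < {1,2,3} < {1,2,3,4} < {1,2,3,4,5} < {1,2,3,4,5,6} < {1,2,3,4,5,6,7} < {1,2,3,4,5,6,7,8} < {1,2,3,4,5,6,7,8,9} < {1,2,3,4,5,6,7,8,9,10}
Number of elements in the longest chain: 11


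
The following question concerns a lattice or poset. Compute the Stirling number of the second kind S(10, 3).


S(n,k) = k*S(n-1,k) + S(n-1,k-1).
S(9,3) = 3025, S(9,2) = 255
S(10,3) = 3*3025 + 255 = 9075 + 255
S(10,3) = 9330


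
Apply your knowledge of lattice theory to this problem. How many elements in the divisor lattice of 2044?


Divisors of 2044: [1, 2, 4, 7, 14, 28, 73, 146, 292, 511, 1022, 2044]
Count: 12


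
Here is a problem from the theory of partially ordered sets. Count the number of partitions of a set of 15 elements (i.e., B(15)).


B(n) = number of set partitions of an n-element set.
B(n) satisfies the recurrence: B(n+1) = sum_k C(n,k)*B(k).
B(15) = 1382958545


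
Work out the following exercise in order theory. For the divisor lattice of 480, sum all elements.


sigma(n) = sum of divisors.
Divisors of 480: [1, 2, 3, 4, 5, 6, 8, 10, 12, 15, 16, 20, 24, 30, 32, 40, 48, 60, 80, 96, 120, 160, 240, 480]
Sum = 1512


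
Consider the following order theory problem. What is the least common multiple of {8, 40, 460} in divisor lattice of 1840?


In a divisor lattice, join = lcm (least common multiple).
Compute lcm iteratively: start with first element, then lcm(current, next).
Elements: [8, 40, 460]
lcm(8,40) = 40
lcm(40,460) = 920
Final lcm = 920


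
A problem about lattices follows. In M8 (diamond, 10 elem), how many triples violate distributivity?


Distributive law: a ^ (b v c) = (a ^ b) v (a ^ c).
Check all 10^3 = 1000 ordered triples (a,b,c).
  e.g. a=a1, b=a2, c=a3: lhs=a1 != rhs=0
  e.g. a=a1, b=a2, c=a4: lhs=a1 != rhs=0
Total violating triples: 336


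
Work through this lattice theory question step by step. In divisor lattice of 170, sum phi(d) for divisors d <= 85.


Divisors of 170 up to 85: [1, 2, 5, 10, 17, 34, 85]
phi values: [1, 1, 4, 4, 16, 16, 64]
Sum = 106


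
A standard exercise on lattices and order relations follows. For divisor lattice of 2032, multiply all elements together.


Divisors of 2032: [1, 2, 4, 8, 16, 127, 254, 508, 1016, 2032]
Product = n^(d(n)/2) = 2032^(10/2)
Product = 34643241239314432


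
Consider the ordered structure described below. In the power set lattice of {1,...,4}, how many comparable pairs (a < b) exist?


A comparable pair {a,b} has a < b or b < a in the order.
Count unordered pairs where one element is strictly below the other.
Examples: {{},{1}}, {{},{2}}, {{},{3}}, {{},{4}}, ...
Total comparable pairs: 65


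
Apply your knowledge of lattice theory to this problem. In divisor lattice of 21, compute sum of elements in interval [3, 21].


Interval [3,21] in divisors of 21: [3, 21]
Sum = 24


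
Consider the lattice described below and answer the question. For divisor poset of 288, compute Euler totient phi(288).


phi(n) = n * prod_{p|n} (1 - 1/p).
Prime divisors of 288: [2, 3]
phi(288) = 288 * (1 - 1/2) * (1 - 1/3)
phi(288) = 96


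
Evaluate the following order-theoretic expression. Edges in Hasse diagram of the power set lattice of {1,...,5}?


A cover relation a -< b holds when a < b with no c strictly between.
Cover relations:
  {} -< {1}
  {} -< {2}
  {} -< {3}
  {} -< {4}
  {} -< {5}
  {1} -< {1,2}
  {1} -< {1,3}
  {1} -< {1,4}
  ...72 more
Total: 80


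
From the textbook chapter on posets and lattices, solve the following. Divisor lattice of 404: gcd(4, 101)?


Meet=gcd.
gcd(4,101)=1


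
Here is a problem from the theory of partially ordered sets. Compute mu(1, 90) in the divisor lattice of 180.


In a divisor lattice, mu(a,b) = mu(b/a) where mu is the classical Mobius function.
b/a = 90/1 = 90
Prime factorization of 90: primes [2, 3, 5]
90 is not squarefree, so mu(90) = 0


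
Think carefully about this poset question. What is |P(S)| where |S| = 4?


Power set = 2^n.
2^4 = 16


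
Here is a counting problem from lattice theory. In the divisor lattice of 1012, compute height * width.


Height = length of longest chain minus 1; width = size of largest antichain.
A maximum chain: 1 | 23 | 253 | 506 | 1012  (height 4).
A maximum antichain: {4, 22, 46, 253}  (width 4).
Product = 4 * 4 = 16


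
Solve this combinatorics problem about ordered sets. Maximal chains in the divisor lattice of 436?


A maximal chain goes from the minimum element to a maximal element via cover relations.
Counting all min-to-max paths in the cover graph.
Total maximal chains: 3


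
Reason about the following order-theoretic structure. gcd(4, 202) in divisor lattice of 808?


Meet=gcd.
gcd(4,202)=2


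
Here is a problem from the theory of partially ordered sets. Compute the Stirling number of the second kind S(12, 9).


S(n,k) = k*S(n-1,k) + S(n-1,k-1).
S(11,9) = 1155, S(11,8) = 11880
S(12,9) = 9*1155 + 11880 = 10395 + 11880
S(12,9) = 22275


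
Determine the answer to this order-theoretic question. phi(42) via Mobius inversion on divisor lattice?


phi(n) = n * prod_{p|n} (1 - 1/p).
Prime divisors of 42: [2, 3, 7]
phi(42) = 42 * (1 - 1/2) * (1 - 1/3) * (1 - 1/7)
phi(42) = 12


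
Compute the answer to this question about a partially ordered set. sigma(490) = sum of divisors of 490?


sigma(n) = sum of divisors.
Divisors of 490: [1, 2, 5, 7, 10, 14, 35, 49, 70, 98, 245, 490]
Sum = 1026


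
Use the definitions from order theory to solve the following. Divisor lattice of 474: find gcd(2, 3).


In a divisor lattice, meet = gcd (greatest common divisor).
By Euclidean algorithm or factoring: gcd(2,3) = 1


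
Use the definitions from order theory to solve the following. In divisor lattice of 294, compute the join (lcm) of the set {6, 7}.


In a divisor lattice, join = lcm (least common multiple).
Compute lcm iteratively: start with first element, then lcm(current, next).
Elements: [6, 7]
lcm(6,7) = 42
Final lcm = 42


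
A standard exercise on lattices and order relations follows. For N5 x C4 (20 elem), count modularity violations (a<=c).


Modular law: if a <= c then a v (b ^ c) = (a v b) ^ c.
Check all triples (a,b,c) with a <= c among 20 elements.
  e.g. a=(a,0), b=(c,0), c=(b,0): lhs=(a,0) != rhs=(b,0)
  e.g. a=(a,0), b=(c,1), c=(b,0): lhs=(a,0) != rhs=(b,0)
Total violating triples: 40


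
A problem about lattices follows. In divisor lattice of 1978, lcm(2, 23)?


Join=lcm.
gcd(2,23)=1
lcm=46


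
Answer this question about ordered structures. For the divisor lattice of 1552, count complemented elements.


An element a is complemented if some b has a meet b = bottom, a join b = top.
a is complemented iff gcd(a, n/a)=1, i.e. a is a unitary divisor of 1552.
Complemented elements: 1, 16, 97, 1552
Count: 4


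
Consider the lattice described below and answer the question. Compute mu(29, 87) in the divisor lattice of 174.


In a divisor lattice, mu(a,b) = mu(b/a) where mu is the classical Mobius function.
b/a = 87/29 = 3
Prime factorization of 3: primes [3]
3 is squarefree with 1 prime factor(s), so mu(3) = (-1)^1 = -1


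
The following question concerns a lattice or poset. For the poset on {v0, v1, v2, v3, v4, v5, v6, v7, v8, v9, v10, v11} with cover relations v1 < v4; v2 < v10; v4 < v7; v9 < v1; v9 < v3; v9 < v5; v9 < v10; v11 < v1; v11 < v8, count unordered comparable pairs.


A comparable pair {a,b} has a < b or b < a in the order.
Count unordered pairs where one element is strictly below the other.
Examples: {v1,v4}, {v1,v7}, {v1,v9}, {v1,v11}, ...
Total comparable pairs: 14


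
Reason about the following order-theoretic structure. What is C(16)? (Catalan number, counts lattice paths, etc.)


C(n) = C(2n, n) / (n+1).
C(32, 16) = 601080390
C(16) = 601080390 / 17 = 35357670


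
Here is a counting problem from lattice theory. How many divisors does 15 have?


Divisors of 15: [1, 3, 5, 15]
Count: 4


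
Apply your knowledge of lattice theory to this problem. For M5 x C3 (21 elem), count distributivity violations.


Distributive law: a ^ (b v c) = (a ^ b) v (a ^ c).
Check all 21^3 = 9261 ordered triples (a,b,c).
  e.g. a=(a1,0), b=(a2,0), c=(a3,0): lhs=(a1,0) != rhs=(0,0)
  e.g. a=(a1,0), b=(a2,0), c=(a3,1): lhs=(a1,0) != rhs=(0,0)
Total violating triples: 1620


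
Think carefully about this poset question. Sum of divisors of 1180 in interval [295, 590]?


Interval [295,590] in divisors of 1180: [295, 590]
Sum = 885


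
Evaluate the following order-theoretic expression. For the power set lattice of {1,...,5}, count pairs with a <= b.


The order relation is {(a,b) : a <= b}, reflexive so it includes (a,a).
Examples: ({},{}), ({},{1,2}), ({},{1,2,3}), ({},{1,2,3,4}), ({},{1,2,3,4,5}), ...
Total ordered pairs: 243


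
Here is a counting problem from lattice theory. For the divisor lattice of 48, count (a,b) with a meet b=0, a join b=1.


Complement pair (a,b): a meet b = bottom, a join b = top.
Here: gcd(a,b)=1 and lcm(a,b)=48, i.e. a*b=48 with a,b coprime.
Pairs found: (1,48), (3,16), (16,3), (48,1)
Total ordered pairs: 4


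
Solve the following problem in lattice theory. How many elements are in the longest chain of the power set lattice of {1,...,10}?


A chain is a totally ordered subset; we count the number of elements in a maximum chain.
Compute, for each element x, the size of the longest chain ending at x:
  {}: 1
  {1}: 2
  {2}: 2
  {3}: 2
  {4}: 2
  {5}: 2
  ...
A maximum chain: {} < {1} < {1,2} < {1,2,3} < {1,2,3,4} < {1,2,3,4,5} < {1,2,3,4,5,6} < {1,2,3,4,5,6,7} < {1,2,3,4,5,6,7,8} < {1,2,3,4,5,6,7,8,9} < {1,2,3,4,5,6,7,8,9,10}
Number of elements in the longest chain: 11


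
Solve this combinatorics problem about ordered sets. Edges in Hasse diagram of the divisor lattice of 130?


A cover relation a -< b holds when a < b with no c strictly between.
Cover relations:
  1 -< 2
  1 -< 5
  1 -< 13
  2 -< 10
  2 -< 26
  5 -< 10
  5 -< 65
  10 -< 130
  ...4 more
Total: 12


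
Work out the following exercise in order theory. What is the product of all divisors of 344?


Divisors of 344: [1, 2, 4, 8, 43, 86, 172, 344]
Product = n^(d(n)/2) = 344^(8/2)
Product = 14003408896


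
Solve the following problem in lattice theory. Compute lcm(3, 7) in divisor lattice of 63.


In a divisor lattice, join = lcm (least common multiple).
gcd(3,7) = 1
lcm(3,7) = 3*7/gcd = 21/1 = 21


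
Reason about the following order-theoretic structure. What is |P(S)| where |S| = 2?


Power set = 2^n.
2^2 = 4


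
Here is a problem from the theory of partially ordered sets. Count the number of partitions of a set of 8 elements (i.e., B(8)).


B(n) = number of set partitions of an n-element set.
B(n) satisfies the recurrence: B(n+1) = sum_k C(n,k)*B(k).
B(8) = 4140


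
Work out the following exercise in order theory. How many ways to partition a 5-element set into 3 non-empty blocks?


S(n,k) = k*S(n-1,k) + S(n-1,k-1).
S(4,3) = 6, S(4,2) = 7
S(5,3) = 3*6 + 7 = 18 + 7
S(5,3) = 25


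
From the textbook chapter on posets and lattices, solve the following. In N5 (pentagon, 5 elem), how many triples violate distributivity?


Distributive law: a ^ (b v c) = (a ^ b) v (a ^ c).
Check all 5^3 = 125 ordered triples (a,b,c).
  e.g. a=b, b=a, c=c: lhs=b != rhs=a
  e.g. a=b, b=c, c=a: lhs=b != rhs=a
Total violating triples: 2


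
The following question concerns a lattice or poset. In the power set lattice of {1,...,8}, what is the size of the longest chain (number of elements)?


A chain is a totally ordered subset; we count the number of elements in a maximum chain.
Compute, for each element x, the size of the longest chain ending at x:
  {}: 1
  {1}: 2
  {2}: 2
  {3}: 2
  {4}: 2
  {5}: 2
  ...
A maximum chain: {} < {1} < {1,2} < {1,2,3} < {1,2,3,4} < {1,2,3,4,5} < {1,2,3,4,5,6} < {1,2,3,4,5,6,7} < {1,2,3,4,5,6,7,8}
Number of elements in the longest chain: 9


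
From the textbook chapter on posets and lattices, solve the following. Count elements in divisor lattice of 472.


Divisors of 472: [1, 2, 4, 8, 59, 118, 236, 472]
Count: 8


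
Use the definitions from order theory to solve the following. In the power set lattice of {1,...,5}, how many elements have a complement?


An element a is complemented if some b has a meet b = bottom, a join b = top.
every subset A has complement S\A, so all elements are complemented.
Complemented elements: {}, {1}, {2}, {3}, {4}, {5}, ... (26 more)
Count: 32


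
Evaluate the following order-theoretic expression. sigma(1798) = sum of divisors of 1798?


sigma(n) = sum of divisors.
Divisors of 1798: [1, 2, 29, 31, 58, 62, 899, 1798]
Sum = 2880


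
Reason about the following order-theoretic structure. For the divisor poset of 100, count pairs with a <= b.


The order relation is {(a,b) : a <= b}, reflexive so it includes (a,a).
Examples: (1,1), (1,10), (1,100), (1,2), (1,20), ...
Total ordered pairs: 36


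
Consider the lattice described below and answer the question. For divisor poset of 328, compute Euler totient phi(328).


phi(n) = n * prod_{p|n} (1 - 1/p).
Prime divisors of 328: [2, 41]
phi(328) = 328 * (1 - 1/2) * (1 - 1/41)
phi(328) = 160


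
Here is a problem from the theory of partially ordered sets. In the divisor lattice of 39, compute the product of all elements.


Divisors of 39: [1, 3, 13, 39]
Product = n^(d(n)/2) = 39^(4/2)
Product = 1521


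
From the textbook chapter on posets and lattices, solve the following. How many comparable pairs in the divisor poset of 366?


A comparable pair {a,b} has a < b or b < a in the order.
Count unordered pairs where one element is strictly below the other.
Examples: {1,2}, {1,3}, {1,6}, {1,61}, ...
Total comparable pairs: 19


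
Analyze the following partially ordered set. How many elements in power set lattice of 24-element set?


Power set = 2^n.
2^24 = 16777216


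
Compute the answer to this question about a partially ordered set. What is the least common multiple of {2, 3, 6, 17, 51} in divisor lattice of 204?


In a divisor lattice, join = lcm (least common multiple).
Compute lcm iteratively: start with first element, then lcm(current, next).
Elements: [2, 3, 6, 17, 51]
lcm(2,3) = 6
lcm(6,6) = 6
lcm(6,17) = 102
lcm(102,51) = 102
Final lcm = 102


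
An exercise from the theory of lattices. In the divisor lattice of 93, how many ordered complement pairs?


Complement pair (a,b): a meet b = bottom, a join b = top.
Here: gcd(a,b)=1 and lcm(a,b)=93, i.e. a*b=93 with a,b coprime.
Pairs found: (1,93), (3,31), (31,3), (93,1)
Total ordered pairs: 4


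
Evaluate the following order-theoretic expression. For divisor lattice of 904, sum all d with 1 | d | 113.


Interval [1,113] in divisors of 904: [1, 113]
Sum = 114


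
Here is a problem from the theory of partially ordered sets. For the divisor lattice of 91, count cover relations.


A cover relation a -< b holds when a < b with no c strictly between.
Cover relations:
  1 -< 7
  1 -< 13
  7 -< 91
  13 -< 91
Total: 4


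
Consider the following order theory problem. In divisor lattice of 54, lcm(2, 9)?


Join=lcm.
gcd(2,9)=1
lcm=18


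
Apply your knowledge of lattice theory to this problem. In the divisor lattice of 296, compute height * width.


Height = length of longest chain minus 1; width = size of largest antichain.
A maximum chain: 1 | 37 | 74 | 148 | 296  (height 4).
A maximum antichain: {2, 37}  (width 2).
Product = 4 * 2 = 8


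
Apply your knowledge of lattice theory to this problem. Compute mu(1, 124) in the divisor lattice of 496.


In a divisor lattice, mu(a,b) = mu(b/a) where mu is the classical Mobius function.
b/a = 124/1 = 124
Prime factorization of 124: primes [2, 31]
124 is not squarefree, so mu(124) = 0


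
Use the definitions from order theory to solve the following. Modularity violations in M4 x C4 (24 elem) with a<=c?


Modular law: if a <= c then a v (b ^ c) = (a v b) ^ c.
Check all triples (a,b,c) with a <= c among 24 elements.
This lattice is modular (diamonds M_m and their chain-products are modular).
Total violating triples: 0


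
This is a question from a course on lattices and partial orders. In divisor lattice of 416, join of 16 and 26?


In a divisor lattice, join = lcm (least common multiple).
gcd(16,26) = 2
lcm(16,26) = 16*26/gcd = 416/2 = 208


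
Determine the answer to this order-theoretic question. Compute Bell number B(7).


B(n) = number of set partitions of an n-element set.
B(n) satisfies the recurrence: B(n+1) = sum_k C(n,k)*B(k).
B(7) = 877


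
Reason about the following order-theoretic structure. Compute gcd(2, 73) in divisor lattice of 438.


In a divisor lattice, meet = gcd (greatest common divisor).
By Euclidean algorithm or factoring: gcd(2,73) = 1


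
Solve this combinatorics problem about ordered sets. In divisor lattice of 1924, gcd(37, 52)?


Meet=gcd.
gcd(37,52)=1


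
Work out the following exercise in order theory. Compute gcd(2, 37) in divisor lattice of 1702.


In a divisor lattice, meet = gcd (greatest common divisor).
By Euclidean algorithm or factoring: gcd(2,37) = 1


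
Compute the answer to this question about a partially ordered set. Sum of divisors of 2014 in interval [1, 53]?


Interval [1,53] in divisors of 2014: [1, 53]
Sum = 54


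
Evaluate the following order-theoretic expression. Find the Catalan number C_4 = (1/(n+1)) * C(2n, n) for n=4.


C(n) = C(2n, n) / (n+1).
C(8, 4) = 70
C(4) = 70 / 5 = 14


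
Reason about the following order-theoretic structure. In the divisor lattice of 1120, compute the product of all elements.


Divisors of 1120: [1, 2, 4, 5, 7, 8, 10, 14, 16, 20, 28, 32, 35, 40, 56, 70, 80, 112, 140, 160, 224, 280, 560, 1120]
Product = n^(d(n)/2) = 1120^(24/2)
Product = 3895975992546975973113856000000000000


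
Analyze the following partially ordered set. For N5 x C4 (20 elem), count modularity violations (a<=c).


Modular law: if a <= c then a v (b ^ c) = (a v b) ^ c.
Check all triples (a,b,c) with a <= c among 20 elements.
  e.g. a=(a,0), b=(c,0), c=(b,0): lhs=(a,0) != rhs=(b,0)
  e.g. a=(a,0), b=(c,1), c=(b,0): lhs=(a,0) != rhs=(b,0)
Total violating triples: 40


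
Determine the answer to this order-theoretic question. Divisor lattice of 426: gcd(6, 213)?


Meet=gcd.
gcd(6,213)=3


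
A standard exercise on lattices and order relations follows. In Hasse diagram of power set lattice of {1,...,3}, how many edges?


A cover relation a -< b holds when a < b with no c strictly between.
Cover relations:
  {} -< {1}
  {} -< {2}
  {} -< {3}
  {1} -< {1,2}
  {1} -< {1,3}
  {2} -< {1,2}
  {2} -< {2,3}
  {3} -< {1,3}
  ...4 more
Total: 12


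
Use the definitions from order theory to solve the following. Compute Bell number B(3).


B(n) = number of set partitions of an n-element set.
B(n) satisfies the recurrence: B(n+1) = sum_k C(n,k)*B(k).
B(3) = 5


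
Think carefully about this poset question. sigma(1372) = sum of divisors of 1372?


sigma(n) = sum of divisors.
Divisors of 1372: [1, 2, 4, 7, 14, 28, 49, 98, 196, 343, 686, 1372]
Sum = 2800


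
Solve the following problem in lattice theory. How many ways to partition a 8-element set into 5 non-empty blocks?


S(n,k) = k*S(n-1,k) + S(n-1,k-1).
S(7,5) = 140, S(7,4) = 350
S(8,5) = 5*140 + 350 = 700 + 350
S(8,5) = 1050


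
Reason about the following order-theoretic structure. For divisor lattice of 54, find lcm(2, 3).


In a divisor lattice, join = lcm (least common multiple).
Compute lcm iteratively: start with first element, then lcm(current, next).
Elements: [2, 3]
lcm(2,3) = 6
Final lcm = 6


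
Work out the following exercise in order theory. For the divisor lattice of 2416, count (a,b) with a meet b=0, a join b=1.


Complement pair (a,b): a meet b = bottom, a join b = top.
Here: gcd(a,b)=1 and lcm(a,b)=2416, i.e. a*b=2416 with a,b coprime.
Pairs found: (1,2416), (16,151), (151,16), (2416,1)
Total ordered pairs: 4


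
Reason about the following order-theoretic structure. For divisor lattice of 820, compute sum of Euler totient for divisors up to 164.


Divisors of 820 up to 164: [1, 2, 4, 5, 10, 20, 41, 82, 164]
phi values: [1, 1, 2, 4, 4, 8, 40, 40, 80]
Sum = 180


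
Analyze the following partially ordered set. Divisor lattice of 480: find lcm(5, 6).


In a divisor lattice, join = lcm (least common multiple).
gcd(5,6) = 1
lcm(5,6) = 5*6/gcd = 30/1 = 30


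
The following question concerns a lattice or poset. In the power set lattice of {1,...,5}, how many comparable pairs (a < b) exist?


A comparable pair {a,b} has a < b or b < a in the order.
Count unordered pairs where one element is strictly below the other.
Examples: {{},{1}}, {{},{2}}, {{},{3}}, {{},{4}}, ...
Total comparable pairs: 211


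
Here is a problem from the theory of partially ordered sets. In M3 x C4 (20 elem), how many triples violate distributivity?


Distributive law: a ^ (b v c) = (a ^ b) v (a ^ c).
Check all 20^3 = 8000 ordered triples (a,b,c).
  e.g. a=(a1,0), b=(a2,0), c=(a3,0): lhs=(a1,0) != rhs=(0,0)
  e.g. a=(a1,0), b=(a2,0), c=(a3,1): lhs=(a1,0) != rhs=(0,0)
Total violating triples: 384


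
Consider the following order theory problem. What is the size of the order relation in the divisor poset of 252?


The order relation is {(a,b) : a <= b}, reflexive so it includes (a,a).
Examples: (1,1), (1,12), (1,126), (1,14), (1,18), ...
Total ordered pairs: 108


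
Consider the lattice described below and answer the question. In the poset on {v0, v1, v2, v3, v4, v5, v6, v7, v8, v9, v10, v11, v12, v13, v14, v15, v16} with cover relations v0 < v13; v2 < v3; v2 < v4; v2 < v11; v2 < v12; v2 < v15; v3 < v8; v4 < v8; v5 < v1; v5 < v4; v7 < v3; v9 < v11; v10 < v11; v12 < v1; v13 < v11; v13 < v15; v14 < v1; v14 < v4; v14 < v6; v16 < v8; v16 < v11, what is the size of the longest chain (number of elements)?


A chain is a totally ordered subset; we count the number of elements in a maximum chain.
Compute, for each element x, the size of the longest chain ending at x:
  v0: 1
  v2: 1
  v5: 1
  v7: 1
  v9: 1
  v10: 1
  ...
A maximum chain: v2 < v12 < v1
Number of elements in the longest chain: 3


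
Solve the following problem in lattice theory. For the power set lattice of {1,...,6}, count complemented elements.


An element a is complemented if some b has a meet b = bottom, a join b = top.
every subset A has complement S\A, so all elements are complemented.
Complemented elements: {}, {1}, {2}, {3}, {4}, {5}, ... (58 more)
Count: 64


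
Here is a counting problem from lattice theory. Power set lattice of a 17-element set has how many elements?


Power set = 2^n.
2^17 = 131072


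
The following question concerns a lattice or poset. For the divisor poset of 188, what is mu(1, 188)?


In a divisor lattice, mu(a,b) = mu(b/a) where mu is the classical Mobius function.
b/a = 188/1 = 188
Prime factorization of 188: primes [2, 47]
188 is not squarefree, so mu(188) = 0


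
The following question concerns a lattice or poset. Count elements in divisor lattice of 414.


Divisors of 414: [1, 2, 3, 6, 9, 18, 23, 46, 69, 138, 207, 414]
Count: 12


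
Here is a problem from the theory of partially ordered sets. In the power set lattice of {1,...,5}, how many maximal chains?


A maximal chain goes from the minimum element to a maximal element via cover relations.
Counting all min-to-max paths in the cover graph.
Total maximal chains: 120


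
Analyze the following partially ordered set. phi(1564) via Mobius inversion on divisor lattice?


phi(n) = n * prod_{p|n} (1 - 1/p).
Prime divisors of 1564: [2, 17, 23]
phi(1564) = 1564 * (1 - 1/2) * (1 - 1/17) * (1 - 1/23)
phi(1564) = 704


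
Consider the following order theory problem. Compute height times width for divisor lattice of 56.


Height = length of longest chain minus 1; width = size of largest antichain.
A maximum chain: 1 | 7 | 14 | 28 | 56  (height 4).
A maximum antichain: {2, 7}  (width 2).
Product = 4 * 2 = 8


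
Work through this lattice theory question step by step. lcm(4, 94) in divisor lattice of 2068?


Join=lcm.
gcd(4,94)=2
lcm=188


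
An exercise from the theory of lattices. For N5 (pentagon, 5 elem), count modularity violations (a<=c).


Modular law: if a <= c then a v (b ^ c) = (a v b) ^ c.
Check all triples (a,b,c) with a <= c among 5 elements.
  e.g. a=a, b=c, c=b: lhs=a != rhs=b
Total violating triples: 1


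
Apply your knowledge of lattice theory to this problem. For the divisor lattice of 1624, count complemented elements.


An element a is complemented if some b has a meet b = bottom, a join b = top.
a is complemented iff gcd(a, n/a)=1, i.e. a is a unitary divisor of 1624.
Complemented elements: 1, 7, 8, 29, 56, 203, ... (2 more)
Count: 8


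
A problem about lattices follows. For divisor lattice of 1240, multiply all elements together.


Divisors of 1240: [1, 2, 4, 5, 8, 10, 20, 31, 40, 62, 124, 155, 248, 310, 620, 1240]
Product = n^(d(n)/2) = 1240^(16/2)
Product = 5589506702973337600000000


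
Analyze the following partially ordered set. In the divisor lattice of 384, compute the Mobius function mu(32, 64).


In a divisor lattice, mu(a,b) = mu(b/a) where mu is the classical Mobius function.
b/a = 64/32 = 2
Prime factorization of 2: primes [2]
2 is squarefree with 1 prime factor(s), so mu(2) = (-1)^1 = -1


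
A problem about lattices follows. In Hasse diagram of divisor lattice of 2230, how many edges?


A cover relation a -< b holds when a < b with no c strictly between.
Cover relations:
  1 -< 2
  1 -< 5
  1 -< 223
  2 -< 10
  2 -< 446
  5 -< 10
  5 -< 1115
  10 -< 2230
  ...4 more
Total: 12


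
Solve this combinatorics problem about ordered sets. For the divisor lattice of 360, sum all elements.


sigma(n) = sum of divisors.
Divisors of 360: [1, 2, 3, 4, 5, 6, 8, 9, 10, 12, 15, 18, 20, 24, 30, 36, 40, 45, 60, 72, 90, 120, 180, 360]
Sum = 1170


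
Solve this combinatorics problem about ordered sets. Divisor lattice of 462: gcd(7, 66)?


Meet=gcd.
gcd(7,66)=1


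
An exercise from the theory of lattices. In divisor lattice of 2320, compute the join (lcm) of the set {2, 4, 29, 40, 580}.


In a divisor lattice, join = lcm (least common multiple).
Compute lcm iteratively: start with first element, then lcm(current, next).
Elements: [2, 4, 29, 40, 580]
lcm(2,4) = 4
lcm(4,29) = 116
lcm(116,40) = 1160
lcm(1160,580) = 1160
Final lcm = 1160


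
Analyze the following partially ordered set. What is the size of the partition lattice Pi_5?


B(n) = number of set partitions of an n-element set.
B(n) satisfies the recurrence: B(n+1) = sum_k C(n,k)*B(k).
B(5) = 52


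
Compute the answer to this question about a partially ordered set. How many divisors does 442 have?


Divisors of 442: [1, 2, 13, 17, 26, 34, 221, 442]
Count: 8


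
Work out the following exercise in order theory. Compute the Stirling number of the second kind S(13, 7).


S(n,k) = k*S(n-1,k) + S(n-1,k-1).
S(12,7) = 627396, S(12,6) = 1323652
S(13,7) = 7*627396 + 1323652 = 4391772 + 1323652
S(13,7) = 5715424


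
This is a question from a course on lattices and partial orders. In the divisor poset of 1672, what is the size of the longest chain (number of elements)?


A chain is a totally ordered subset; we count the number of elements in a maximum chain.
Compute, for each element x, the size of the longest chain ending at x:
  1: 1
  2: 2
  11: 2
  19: 2
  4: 3
  8: 4
  ...
A maximum chain: 1 < 2 < 4 < 8 < 88 < 1672
Number of elements in the longest chain: 6


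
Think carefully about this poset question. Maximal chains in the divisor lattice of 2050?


A maximal chain goes from the minimum element to a maximal element via cover relations.
Counting all min-to-max paths in the cover graph.
Total maximal chains: 12


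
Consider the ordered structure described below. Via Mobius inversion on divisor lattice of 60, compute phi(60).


phi(n) = n * prod_{p|n} (1 - 1/p).
Prime divisors of 60: [2, 3, 5]
phi(60) = 60 * (1 - 1/2) * (1 - 1/3) * (1 - 1/5)
phi(60) = 16


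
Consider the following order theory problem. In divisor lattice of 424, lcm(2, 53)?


Join=lcm.
gcd(2,53)=1
lcm=106
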